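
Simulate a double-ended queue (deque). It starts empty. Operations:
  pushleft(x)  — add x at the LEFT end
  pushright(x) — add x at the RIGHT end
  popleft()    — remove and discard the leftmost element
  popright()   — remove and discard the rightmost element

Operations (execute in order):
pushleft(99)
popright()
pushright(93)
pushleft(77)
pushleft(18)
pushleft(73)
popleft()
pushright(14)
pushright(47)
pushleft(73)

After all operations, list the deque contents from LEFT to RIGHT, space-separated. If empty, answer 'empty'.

pushleft(99): [99]
popright(): []
pushright(93): [93]
pushleft(77): [77, 93]
pushleft(18): [18, 77, 93]
pushleft(73): [73, 18, 77, 93]
popleft(): [18, 77, 93]
pushright(14): [18, 77, 93, 14]
pushright(47): [18, 77, 93, 14, 47]
pushleft(73): [73, 18, 77, 93, 14, 47]

Answer: 73 18 77 93 14 47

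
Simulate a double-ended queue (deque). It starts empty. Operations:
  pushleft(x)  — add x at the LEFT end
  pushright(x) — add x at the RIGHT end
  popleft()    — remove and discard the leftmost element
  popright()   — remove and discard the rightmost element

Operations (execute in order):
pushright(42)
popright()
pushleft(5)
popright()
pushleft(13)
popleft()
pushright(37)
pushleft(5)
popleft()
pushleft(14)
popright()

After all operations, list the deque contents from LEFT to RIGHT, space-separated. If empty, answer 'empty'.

Answer: 14

Derivation:
pushright(42): [42]
popright(): []
pushleft(5): [5]
popright(): []
pushleft(13): [13]
popleft(): []
pushright(37): [37]
pushleft(5): [5, 37]
popleft(): [37]
pushleft(14): [14, 37]
popright(): [14]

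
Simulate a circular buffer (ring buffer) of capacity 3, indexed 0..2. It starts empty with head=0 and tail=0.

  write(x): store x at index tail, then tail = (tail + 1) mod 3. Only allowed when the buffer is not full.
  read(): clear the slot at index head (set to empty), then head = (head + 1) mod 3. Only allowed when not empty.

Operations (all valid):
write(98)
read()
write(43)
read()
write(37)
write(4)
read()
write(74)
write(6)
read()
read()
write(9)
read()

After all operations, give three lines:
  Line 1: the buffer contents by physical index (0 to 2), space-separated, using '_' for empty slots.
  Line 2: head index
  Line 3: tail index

Answer: 9 _ _
0
1

Derivation:
write(98): buf=[98 _ _], head=0, tail=1, size=1
read(): buf=[_ _ _], head=1, tail=1, size=0
write(43): buf=[_ 43 _], head=1, tail=2, size=1
read(): buf=[_ _ _], head=2, tail=2, size=0
write(37): buf=[_ _ 37], head=2, tail=0, size=1
write(4): buf=[4 _ 37], head=2, tail=1, size=2
read(): buf=[4 _ _], head=0, tail=1, size=1
write(74): buf=[4 74 _], head=0, tail=2, size=2
write(6): buf=[4 74 6], head=0, tail=0, size=3
read(): buf=[_ 74 6], head=1, tail=0, size=2
read(): buf=[_ _ 6], head=2, tail=0, size=1
write(9): buf=[9 _ 6], head=2, tail=1, size=2
read(): buf=[9 _ _], head=0, tail=1, size=1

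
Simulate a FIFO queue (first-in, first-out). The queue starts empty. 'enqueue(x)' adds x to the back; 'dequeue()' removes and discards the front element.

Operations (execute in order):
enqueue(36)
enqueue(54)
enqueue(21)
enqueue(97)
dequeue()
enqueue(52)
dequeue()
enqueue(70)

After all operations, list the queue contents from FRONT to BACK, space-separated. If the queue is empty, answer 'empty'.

Answer: 21 97 52 70

Derivation:
enqueue(36): [36]
enqueue(54): [36, 54]
enqueue(21): [36, 54, 21]
enqueue(97): [36, 54, 21, 97]
dequeue(): [54, 21, 97]
enqueue(52): [54, 21, 97, 52]
dequeue(): [21, 97, 52]
enqueue(70): [21, 97, 52, 70]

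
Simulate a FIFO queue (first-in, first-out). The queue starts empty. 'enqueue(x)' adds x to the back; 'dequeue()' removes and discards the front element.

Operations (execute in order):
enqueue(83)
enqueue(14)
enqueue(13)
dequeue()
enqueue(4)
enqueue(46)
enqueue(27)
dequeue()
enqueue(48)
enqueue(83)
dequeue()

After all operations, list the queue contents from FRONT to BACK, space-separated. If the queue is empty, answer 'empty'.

enqueue(83): [83]
enqueue(14): [83, 14]
enqueue(13): [83, 14, 13]
dequeue(): [14, 13]
enqueue(4): [14, 13, 4]
enqueue(46): [14, 13, 4, 46]
enqueue(27): [14, 13, 4, 46, 27]
dequeue(): [13, 4, 46, 27]
enqueue(48): [13, 4, 46, 27, 48]
enqueue(83): [13, 4, 46, 27, 48, 83]
dequeue(): [4, 46, 27, 48, 83]

Answer: 4 46 27 48 83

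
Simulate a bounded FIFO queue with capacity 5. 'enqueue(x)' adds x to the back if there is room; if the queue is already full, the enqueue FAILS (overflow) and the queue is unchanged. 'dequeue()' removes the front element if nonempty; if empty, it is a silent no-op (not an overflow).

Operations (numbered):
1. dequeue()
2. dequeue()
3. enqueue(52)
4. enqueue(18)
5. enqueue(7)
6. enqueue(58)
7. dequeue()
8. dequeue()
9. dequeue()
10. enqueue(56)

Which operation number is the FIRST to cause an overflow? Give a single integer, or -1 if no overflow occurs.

Answer: -1

Derivation:
1. dequeue(): empty, no-op, size=0
2. dequeue(): empty, no-op, size=0
3. enqueue(52): size=1
4. enqueue(18): size=2
5. enqueue(7): size=3
6. enqueue(58): size=4
7. dequeue(): size=3
8. dequeue(): size=2
9. dequeue(): size=1
10. enqueue(56): size=2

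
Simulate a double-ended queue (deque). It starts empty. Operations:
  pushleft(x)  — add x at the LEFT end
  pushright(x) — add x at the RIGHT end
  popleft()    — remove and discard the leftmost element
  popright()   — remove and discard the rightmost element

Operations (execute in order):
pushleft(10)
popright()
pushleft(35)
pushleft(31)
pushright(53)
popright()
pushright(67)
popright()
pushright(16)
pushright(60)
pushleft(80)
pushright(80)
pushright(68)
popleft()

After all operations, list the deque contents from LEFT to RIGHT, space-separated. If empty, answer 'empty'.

pushleft(10): [10]
popright(): []
pushleft(35): [35]
pushleft(31): [31, 35]
pushright(53): [31, 35, 53]
popright(): [31, 35]
pushright(67): [31, 35, 67]
popright(): [31, 35]
pushright(16): [31, 35, 16]
pushright(60): [31, 35, 16, 60]
pushleft(80): [80, 31, 35, 16, 60]
pushright(80): [80, 31, 35, 16, 60, 80]
pushright(68): [80, 31, 35, 16, 60, 80, 68]
popleft(): [31, 35, 16, 60, 80, 68]

Answer: 31 35 16 60 80 68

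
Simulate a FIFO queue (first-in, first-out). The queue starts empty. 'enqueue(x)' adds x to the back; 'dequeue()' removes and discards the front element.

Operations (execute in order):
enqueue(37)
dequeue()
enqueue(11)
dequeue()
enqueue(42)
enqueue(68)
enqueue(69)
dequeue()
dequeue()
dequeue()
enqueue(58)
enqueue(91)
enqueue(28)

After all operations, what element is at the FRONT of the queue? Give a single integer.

Answer: 58

Derivation:
enqueue(37): queue = [37]
dequeue(): queue = []
enqueue(11): queue = [11]
dequeue(): queue = []
enqueue(42): queue = [42]
enqueue(68): queue = [42, 68]
enqueue(69): queue = [42, 68, 69]
dequeue(): queue = [68, 69]
dequeue(): queue = [69]
dequeue(): queue = []
enqueue(58): queue = [58]
enqueue(91): queue = [58, 91]
enqueue(28): queue = [58, 91, 28]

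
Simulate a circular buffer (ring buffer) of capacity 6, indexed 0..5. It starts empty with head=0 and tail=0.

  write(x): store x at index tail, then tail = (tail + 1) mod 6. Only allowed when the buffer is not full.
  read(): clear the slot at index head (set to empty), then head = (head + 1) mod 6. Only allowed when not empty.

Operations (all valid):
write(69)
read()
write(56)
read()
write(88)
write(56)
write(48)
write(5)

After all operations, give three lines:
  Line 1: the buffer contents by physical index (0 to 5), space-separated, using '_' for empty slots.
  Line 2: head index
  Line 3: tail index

Answer: _ _ 88 56 48 5
2
0

Derivation:
write(69): buf=[69 _ _ _ _ _], head=0, tail=1, size=1
read(): buf=[_ _ _ _ _ _], head=1, tail=1, size=0
write(56): buf=[_ 56 _ _ _ _], head=1, tail=2, size=1
read(): buf=[_ _ _ _ _ _], head=2, tail=2, size=0
write(88): buf=[_ _ 88 _ _ _], head=2, tail=3, size=1
write(56): buf=[_ _ 88 56 _ _], head=2, tail=4, size=2
write(48): buf=[_ _ 88 56 48 _], head=2, tail=5, size=3
write(5): buf=[_ _ 88 56 48 5], head=2, tail=0, size=4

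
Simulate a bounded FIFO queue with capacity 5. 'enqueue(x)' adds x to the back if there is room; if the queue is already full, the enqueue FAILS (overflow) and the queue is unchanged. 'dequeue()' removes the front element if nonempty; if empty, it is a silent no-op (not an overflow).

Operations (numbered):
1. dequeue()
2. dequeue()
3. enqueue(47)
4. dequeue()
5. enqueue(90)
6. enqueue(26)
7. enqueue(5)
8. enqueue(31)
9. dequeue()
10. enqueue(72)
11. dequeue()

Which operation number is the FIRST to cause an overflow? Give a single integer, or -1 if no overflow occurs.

Answer: -1

Derivation:
1. dequeue(): empty, no-op, size=0
2. dequeue(): empty, no-op, size=0
3. enqueue(47): size=1
4. dequeue(): size=0
5. enqueue(90): size=1
6. enqueue(26): size=2
7. enqueue(5): size=3
8. enqueue(31): size=4
9. dequeue(): size=3
10. enqueue(72): size=4
11. dequeue(): size=3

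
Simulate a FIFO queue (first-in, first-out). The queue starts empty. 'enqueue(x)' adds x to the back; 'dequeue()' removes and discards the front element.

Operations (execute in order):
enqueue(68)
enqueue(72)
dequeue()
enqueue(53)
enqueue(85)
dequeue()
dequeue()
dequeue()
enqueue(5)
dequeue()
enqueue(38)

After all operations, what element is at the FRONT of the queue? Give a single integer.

enqueue(68): queue = [68]
enqueue(72): queue = [68, 72]
dequeue(): queue = [72]
enqueue(53): queue = [72, 53]
enqueue(85): queue = [72, 53, 85]
dequeue(): queue = [53, 85]
dequeue(): queue = [85]
dequeue(): queue = []
enqueue(5): queue = [5]
dequeue(): queue = []
enqueue(38): queue = [38]

Answer: 38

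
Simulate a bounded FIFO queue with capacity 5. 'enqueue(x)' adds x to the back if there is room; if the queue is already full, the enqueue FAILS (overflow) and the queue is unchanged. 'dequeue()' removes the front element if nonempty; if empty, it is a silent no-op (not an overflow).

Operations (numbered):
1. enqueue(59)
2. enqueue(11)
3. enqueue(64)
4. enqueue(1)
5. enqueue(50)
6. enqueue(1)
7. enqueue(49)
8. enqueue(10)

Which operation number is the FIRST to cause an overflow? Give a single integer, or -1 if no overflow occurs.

1. enqueue(59): size=1
2. enqueue(11): size=2
3. enqueue(64): size=3
4. enqueue(1): size=4
5. enqueue(50): size=5
6. enqueue(1): size=5=cap → OVERFLOW (fail)
7. enqueue(49): size=5=cap → OVERFLOW (fail)
8. enqueue(10): size=5=cap → OVERFLOW (fail)

Answer: 6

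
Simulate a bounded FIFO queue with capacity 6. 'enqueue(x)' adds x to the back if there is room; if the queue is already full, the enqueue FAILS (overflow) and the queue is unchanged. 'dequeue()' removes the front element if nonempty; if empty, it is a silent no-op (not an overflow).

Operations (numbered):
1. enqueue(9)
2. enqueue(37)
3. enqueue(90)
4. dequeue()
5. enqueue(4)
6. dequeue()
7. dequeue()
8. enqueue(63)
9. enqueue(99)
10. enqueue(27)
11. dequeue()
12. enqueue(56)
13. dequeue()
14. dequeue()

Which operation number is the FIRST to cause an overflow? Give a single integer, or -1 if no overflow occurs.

Answer: -1

Derivation:
1. enqueue(9): size=1
2. enqueue(37): size=2
3. enqueue(90): size=3
4. dequeue(): size=2
5. enqueue(4): size=3
6. dequeue(): size=2
7. dequeue(): size=1
8. enqueue(63): size=2
9. enqueue(99): size=3
10. enqueue(27): size=4
11. dequeue(): size=3
12. enqueue(56): size=4
13. dequeue(): size=3
14. dequeue(): size=2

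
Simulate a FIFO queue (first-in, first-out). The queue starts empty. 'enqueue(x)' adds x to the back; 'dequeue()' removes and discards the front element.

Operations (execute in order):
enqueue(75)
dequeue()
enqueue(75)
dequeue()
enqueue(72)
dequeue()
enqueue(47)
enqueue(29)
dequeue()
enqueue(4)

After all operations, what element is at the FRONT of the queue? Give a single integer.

Answer: 29

Derivation:
enqueue(75): queue = [75]
dequeue(): queue = []
enqueue(75): queue = [75]
dequeue(): queue = []
enqueue(72): queue = [72]
dequeue(): queue = []
enqueue(47): queue = [47]
enqueue(29): queue = [47, 29]
dequeue(): queue = [29]
enqueue(4): queue = [29, 4]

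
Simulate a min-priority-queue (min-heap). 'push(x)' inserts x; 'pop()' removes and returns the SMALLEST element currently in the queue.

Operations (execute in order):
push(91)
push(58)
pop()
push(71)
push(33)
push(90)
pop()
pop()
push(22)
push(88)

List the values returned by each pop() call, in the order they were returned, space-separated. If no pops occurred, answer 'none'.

Answer: 58 33 71

Derivation:
push(91): heap contents = [91]
push(58): heap contents = [58, 91]
pop() → 58: heap contents = [91]
push(71): heap contents = [71, 91]
push(33): heap contents = [33, 71, 91]
push(90): heap contents = [33, 71, 90, 91]
pop() → 33: heap contents = [71, 90, 91]
pop() → 71: heap contents = [90, 91]
push(22): heap contents = [22, 90, 91]
push(88): heap contents = [22, 88, 90, 91]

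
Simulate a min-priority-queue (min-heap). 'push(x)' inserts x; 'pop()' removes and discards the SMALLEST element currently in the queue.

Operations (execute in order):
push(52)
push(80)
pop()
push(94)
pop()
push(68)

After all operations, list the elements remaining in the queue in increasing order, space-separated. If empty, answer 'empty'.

Answer: 68 94

Derivation:
push(52): heap contents = [52]
push(80): heap contents = [52, 80]
pop() → 52: heap contents = [80]
push(94): heap contents = [80, 94]
pop() → 80: heap contents = [94]
push(68): heap contents = [68, 94]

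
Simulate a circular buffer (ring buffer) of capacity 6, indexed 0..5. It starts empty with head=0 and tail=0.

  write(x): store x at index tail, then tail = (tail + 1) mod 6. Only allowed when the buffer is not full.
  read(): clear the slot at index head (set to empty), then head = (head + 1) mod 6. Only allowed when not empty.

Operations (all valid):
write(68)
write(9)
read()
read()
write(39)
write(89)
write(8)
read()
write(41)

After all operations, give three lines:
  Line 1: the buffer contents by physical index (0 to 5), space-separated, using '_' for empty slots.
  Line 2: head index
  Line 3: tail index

Answer: _ _ _ 89 8 41
3
0

Derivation:
write(68): buf=[68 _ _ _ _ _], head=0, tail=1, size=1
write(9): buf=[68 9 _ _ _ _], head=0, tail=2, size=2
read(): buf=[_ 9 _ _ _ _], head=1, tail=2, size=1
read(): buf=[_ _ _ _ _ _], head=2, tail=2, size=0
write(39): buf=[_ _ 39 _ _ _], head=2, tail=3, size=1
write(89): buf=[_ _ 39 89 _ _], head=2, tail=4, size=2
write(8): buf=[_ _ 39 89 8 _], head=2, tail=5, size=3
read(): buf=[_ _ _ 89 8 _], head=3, tail=5, size=2
write(41): buf=[_ _ _ 89 8 41], head=3, tail=0, size=3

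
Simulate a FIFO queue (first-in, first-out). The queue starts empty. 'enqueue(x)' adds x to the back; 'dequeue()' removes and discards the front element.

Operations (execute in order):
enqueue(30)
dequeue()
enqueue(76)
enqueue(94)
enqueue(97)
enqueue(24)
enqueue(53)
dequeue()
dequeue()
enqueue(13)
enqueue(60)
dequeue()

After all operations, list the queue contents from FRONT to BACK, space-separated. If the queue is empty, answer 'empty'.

Answer: 24 53 13 60

Derivation:
enqueue(30): [30]
dequeue(): []
enqueue(76): [76]
enqueue(94): [76, 94]
enqueue(97): [76, 94, 97]
enqueue(24): [76, 94, 97, 24]
enqueue(53): [76, 94, 97, 24, 53]
dequeue(): [94, 97, 24, 53]
dequeue(): [97, 24, 53]
enqueue(13): [97, 24, 53, 13]
enqueue(60): [97, 24, 53, 13, 60]
dequeue(): [24, 53, 13, 60]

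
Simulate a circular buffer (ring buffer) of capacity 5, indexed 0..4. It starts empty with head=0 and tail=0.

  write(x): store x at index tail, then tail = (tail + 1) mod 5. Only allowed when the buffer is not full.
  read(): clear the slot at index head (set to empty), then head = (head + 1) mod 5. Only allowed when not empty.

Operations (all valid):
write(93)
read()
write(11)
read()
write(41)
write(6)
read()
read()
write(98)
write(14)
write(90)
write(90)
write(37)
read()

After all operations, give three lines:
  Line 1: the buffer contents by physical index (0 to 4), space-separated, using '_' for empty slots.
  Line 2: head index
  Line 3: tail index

Answer: 14 90 90 37 _
0
4

Derivation:
write(93): buf=[93 _ _ _ _], head=0, tail=1, size=1
read(): buf=[_ _ _ _ _], head=1, tail=1, size=0
write(11): buf=[_ 11 _ _ _], head=1, tail=2, size=1
read(): buf=[_ _ _ _ _], head=2, tail=2, size=0
write(41): buf=[_ _ 41 _ _], head=2, tail=3, size=1
write(6): buf=[_ _ 41 6 _], head=2, tail=4, size=2
read(): buf=[_ _ _ 6 _], head=3, tail=4, size=1
read(): buf=[_ _ _ _ _], head=4, tail=4, size=0
write(98): buf=[_ _ _ _ 98], head=4, tail=0, size=1
write(14): buf=[14 _ _ _ 98], head=4, tail=1, size=2
write(90): buf=[14 90 _ _ 98], head=4, tail=2, size=3
write(90): buf=[14 90 90 _ 98], head=4, tail=3, size=4
write(37): buf=[14 90 90 37 98], head=4, tail=4, size=5
read(): buf=[14 90 90 37 _], head=0, tail=4, size=4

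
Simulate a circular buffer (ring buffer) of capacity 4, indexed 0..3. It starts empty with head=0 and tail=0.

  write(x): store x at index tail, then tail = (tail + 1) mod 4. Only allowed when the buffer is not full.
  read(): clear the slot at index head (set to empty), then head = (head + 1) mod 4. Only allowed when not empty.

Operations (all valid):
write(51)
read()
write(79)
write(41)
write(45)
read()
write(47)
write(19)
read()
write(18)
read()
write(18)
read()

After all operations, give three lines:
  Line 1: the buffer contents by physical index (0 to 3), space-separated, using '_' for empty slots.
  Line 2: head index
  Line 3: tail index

Answer: _ 19 18 18
1
0

Derivation:
write(51): buf=[51 _ _ _], head=0, tail=1, size=1
read(): buf=[_ _ _ _], head=1, tail=1, size=0
write(79): buf=[_ 79 _ _], head=1, tail=2, size=1
write(41): buf=[_ 79 41 _], head=1, tail=3, size=2
write(45): buf=[_ 79 41 45], head=1, tail=0, size=3
read(): buf=[_ _ 41 45], head=2, tail=0, size=2
write(47): buf=[47 _ 41 45], head=2, tail=1, size=3
write(19): buf=[47 19 41 45], head=2, tail=2, size=4
read(): buf=[47 19 _ 45], head=3, tail=2, size=3
write(18): buf=[47 19 18 45], head=3, tail=3, size=4
read(): buf=[47 19 18 _], head=0, tail=3, size=3
write(18): buf=[47 19 18 18], head=0, tail=0, size=4
read(): buf=[_ 19 18 18], head=1, tail=0, size=3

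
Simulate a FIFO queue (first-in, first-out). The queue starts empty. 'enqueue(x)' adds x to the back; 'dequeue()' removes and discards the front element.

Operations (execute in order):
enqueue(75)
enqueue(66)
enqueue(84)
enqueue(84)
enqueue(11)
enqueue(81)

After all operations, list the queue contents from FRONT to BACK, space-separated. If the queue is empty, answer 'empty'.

Answer: 75 66 84 84 11 81

Derivation:
enqueue(75): [75]
enqueue(66): [75, 66]
enqueue(84): [75, 66, 84]
enqueue(84): [75, 66, 84, 84]
enqueue(11): [75, 66, 84, 84, 11]
enqueue(81): [75, 66, 84, 84, 11, 81]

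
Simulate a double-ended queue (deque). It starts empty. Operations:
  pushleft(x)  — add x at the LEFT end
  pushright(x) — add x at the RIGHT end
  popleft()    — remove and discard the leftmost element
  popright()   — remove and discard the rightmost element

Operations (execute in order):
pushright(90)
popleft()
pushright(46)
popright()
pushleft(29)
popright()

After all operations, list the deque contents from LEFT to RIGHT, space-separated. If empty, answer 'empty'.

Answer: empty

Derivation:
pushright(90): [90]
popleft(): []
pushright(46): [46]
popright(): []
pushleft(29): [29]
popright(): []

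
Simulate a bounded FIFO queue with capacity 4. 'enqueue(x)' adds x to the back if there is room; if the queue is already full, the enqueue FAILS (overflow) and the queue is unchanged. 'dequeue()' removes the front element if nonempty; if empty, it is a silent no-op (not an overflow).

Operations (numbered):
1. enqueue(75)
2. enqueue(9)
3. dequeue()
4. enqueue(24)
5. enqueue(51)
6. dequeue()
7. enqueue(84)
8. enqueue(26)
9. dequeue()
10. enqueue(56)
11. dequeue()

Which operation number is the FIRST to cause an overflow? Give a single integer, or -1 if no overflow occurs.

1. enqueue(75): size=1
2. enqueue(9): size=2
3. dequeue(): size=1
4. enqueue(24): size=2
5. enqueue(51): size=3
6. dequeue(): size=2
7. enqueue(84): size=3
8. enqueue(26): size=4
9. dequeue(): size=3
10. enqueue(56): size=4
11. dequeue(): size=3

Answer: -1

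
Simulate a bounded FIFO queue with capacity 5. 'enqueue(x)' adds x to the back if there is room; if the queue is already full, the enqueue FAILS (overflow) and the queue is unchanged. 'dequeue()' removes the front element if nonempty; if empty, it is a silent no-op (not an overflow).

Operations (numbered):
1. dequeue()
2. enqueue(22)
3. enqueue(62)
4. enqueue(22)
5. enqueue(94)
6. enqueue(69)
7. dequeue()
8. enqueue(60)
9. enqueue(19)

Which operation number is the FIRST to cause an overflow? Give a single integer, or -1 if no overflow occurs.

1. dequeue(): empty, no-op, size=0
2. enqueue(22): size=1
3. enqueue(62): size=2
4. enqueue(22): size=3
5. enqueue(94): size=4
6. enqueue(69): size=5
7. dequeue(): size=4
8. enqueue(60): size=5
9. enqueue(19): size=5=cap → OVERFLOW (fail)

Answer: 9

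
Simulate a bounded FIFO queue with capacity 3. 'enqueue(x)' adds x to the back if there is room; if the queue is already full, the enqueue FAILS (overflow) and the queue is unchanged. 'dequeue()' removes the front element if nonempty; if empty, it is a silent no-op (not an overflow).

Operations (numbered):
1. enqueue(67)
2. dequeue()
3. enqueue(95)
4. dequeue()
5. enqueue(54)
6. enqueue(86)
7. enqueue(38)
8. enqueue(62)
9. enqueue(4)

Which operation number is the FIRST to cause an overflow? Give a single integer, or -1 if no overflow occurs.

1. enqueue(67): size=1
2. dequeue(): size=0
3. enqueue(95): size=1
4. dequeue(): size=0
5. enqueue(54): size=1
6. enqueue(86): size=2
7. enqueue(38): size=3
8. enqueue(62): size=3=cap → OVERFLOW (fail)
9. enqueue(4): size=3=cap → OVERFLOW (fail)

Answer: 8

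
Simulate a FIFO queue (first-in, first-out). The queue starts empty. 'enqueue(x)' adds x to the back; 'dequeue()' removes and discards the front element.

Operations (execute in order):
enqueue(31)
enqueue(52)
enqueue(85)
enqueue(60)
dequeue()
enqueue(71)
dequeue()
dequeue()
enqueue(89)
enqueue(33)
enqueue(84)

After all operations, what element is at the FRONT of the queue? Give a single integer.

Answer: 60

Derivation:
enqueue(31): queue = [31]
enqueue(52): queue = [31, 52]
enqueue(85): queue = [31, 52, 85]
enqueue(60): queue = [31, 52, 85, 60]
dequeue(): queue = [52, 85, 60]
enqueue(71): queue = [52, 85, 60, 71]
dequeue(): queue = [85, 60, 71]
dequeue(): queue = [60, 71]
enqueue(89): queue = [60, 71, 89]
enqueue(33): queue = [60, 71, 89, 33]
enqueue(84): queue = [60, 71, 89, 33, 84]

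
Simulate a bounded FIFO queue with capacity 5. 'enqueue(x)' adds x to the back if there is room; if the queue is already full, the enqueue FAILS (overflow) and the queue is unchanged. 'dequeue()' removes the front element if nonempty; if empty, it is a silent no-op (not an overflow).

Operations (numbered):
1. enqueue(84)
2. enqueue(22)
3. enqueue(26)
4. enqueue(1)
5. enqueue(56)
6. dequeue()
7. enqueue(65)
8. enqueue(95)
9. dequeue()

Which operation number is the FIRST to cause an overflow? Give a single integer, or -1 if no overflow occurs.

Answer: 8

Derivation:
1. enqueue(84): size=1
2. enqueue(22): size=2
3. enqueue(26): size=3
4. enqueue(1): size=4
5. enqueue(56): size=5
6. dequeue(): size=4
7. enqueue(65): size=5
8. enqueue(95): size=5=cap → OVERFLOW (fail)
9. dequeue(): size=4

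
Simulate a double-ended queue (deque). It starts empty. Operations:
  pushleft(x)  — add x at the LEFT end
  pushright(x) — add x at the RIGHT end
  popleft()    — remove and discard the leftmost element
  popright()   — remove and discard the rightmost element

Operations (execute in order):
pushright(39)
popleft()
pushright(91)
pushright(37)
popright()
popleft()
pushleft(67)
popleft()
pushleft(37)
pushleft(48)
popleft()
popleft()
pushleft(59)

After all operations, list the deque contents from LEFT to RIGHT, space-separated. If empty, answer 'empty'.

Answer: 59

Derivation:
pushright(39): [39]
popleft(): []
pushright(91): [91]
pushright(37): [91, 37]
popright(): [91]
popleft(): []
pushleft(67): [67]
popleft(): []
pushleft(37): [37]
pushleft(48): [48, 37]
popleft(): [37]
popleft(): []
pushleft(59): [59]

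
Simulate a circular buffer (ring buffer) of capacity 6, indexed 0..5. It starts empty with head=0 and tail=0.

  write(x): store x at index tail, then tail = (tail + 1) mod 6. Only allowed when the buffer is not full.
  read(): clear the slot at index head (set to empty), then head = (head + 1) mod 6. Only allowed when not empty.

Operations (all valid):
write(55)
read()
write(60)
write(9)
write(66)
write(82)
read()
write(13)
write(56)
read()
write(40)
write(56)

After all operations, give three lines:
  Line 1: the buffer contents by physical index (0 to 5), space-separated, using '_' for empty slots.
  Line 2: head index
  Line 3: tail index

write(55): buf=[55 _ _ _ _ _], head=0, tail=1, size=1
read(): buf=[_ _ _ _ _ _], head=1, tail=1, size=0
write(60): buf=[_ 60 _ _ _ _], head=1, tail=2, size=1
write(9): buf=[_ 60 9 _ _ _], head=1, tail=3, size=2
write(66): buf=[_ 60 9 66 _ _], head=1, tail=4, size=3
write(82): buf=[_ 60 9 66 82 _], head=1, tail=5, size=4
read(): buf=[_ _ 9 66 82 _], head=2, tail=5, size=3
write(13): buf=[_ _ 9 66 82 13], head=2, tail=0, size=4
write(56): buf=[56 _ 9 66 82 13], head=2, tail=1, size=5
read(): buf=[56 _ _ 66 82 13], head=3, tail=1, size=4
write(40): buf=[56 40 _ 66 82 13], head=3, tail=2, size=5
write(56): buf=[56 40 56 66 82 13], head=3, tail=3, size=6

Answer: 56 40 56 66 82 13
3
3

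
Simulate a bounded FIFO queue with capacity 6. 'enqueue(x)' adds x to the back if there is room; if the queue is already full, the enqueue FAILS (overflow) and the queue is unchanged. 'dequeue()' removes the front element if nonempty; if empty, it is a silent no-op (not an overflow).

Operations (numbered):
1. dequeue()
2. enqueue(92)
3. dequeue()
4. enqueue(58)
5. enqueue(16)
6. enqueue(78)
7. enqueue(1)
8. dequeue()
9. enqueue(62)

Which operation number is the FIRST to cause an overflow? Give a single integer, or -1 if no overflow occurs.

1. dequeue(): empty, no-op, size=0
2. enqueue(92): size=1
3. dequeue(): size=0
4. enqueue(58): size=1
5. enqueue(16): size=2
6. enqueue(78): size=3
7. enqueue(1): size=4
8. dequeue(): size=3
9. enqueue(62): size=4

Answer: -1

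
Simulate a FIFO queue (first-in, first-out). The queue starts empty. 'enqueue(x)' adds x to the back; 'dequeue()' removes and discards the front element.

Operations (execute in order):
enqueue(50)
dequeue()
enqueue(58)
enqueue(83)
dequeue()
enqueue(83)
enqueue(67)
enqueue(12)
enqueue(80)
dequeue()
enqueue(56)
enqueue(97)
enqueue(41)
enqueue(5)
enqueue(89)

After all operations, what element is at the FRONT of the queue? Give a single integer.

enqueue(50): queue = [50]
dequeue(): queue = []
enqueue(58): queue = [58]
enqueue(83): queue = [58, 83]
dequeue(): queue = [83]
enqueue(83): queue = [83, 83]
enqueue(67): queue = [83, 83, 67]
enqueue(12): queue = [83, 83, 67, 12]
enqueue(80): queue = [83, 83, 67, 12, 80]
dequeue(): queue = [83, 67, 12, 80]
enqueue(56): queue = [83, 67, 12, 80, 56]
enqueue(97): queue = [83, 67, 12, 80, 56, 97]
enqueue(41): queue = [83, 67, 12, 80, 56, 97, 41]
enqueue(5): queue = [83, 67, 12, 80, 56, 97, 41, 5]
enqueue(89): queue = [83, 67, 12, 80, 56, 97, 41, 5, 89]

Answer: 83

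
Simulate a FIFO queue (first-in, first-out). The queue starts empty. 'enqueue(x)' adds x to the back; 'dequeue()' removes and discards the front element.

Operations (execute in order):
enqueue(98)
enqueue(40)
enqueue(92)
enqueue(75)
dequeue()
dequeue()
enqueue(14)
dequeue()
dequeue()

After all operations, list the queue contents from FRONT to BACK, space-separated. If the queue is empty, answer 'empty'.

Answer: 14

Derivation:
enqueue(98): [98]
enqueue(40): [98, 40]
enqueue(92): [98, 40, 92]
enqueue(75): [98, 40, 92, 75]
dequeue(): [40, 92, 75]
dequeue(): [92, 75]
enqueue(14): [92, 75, 14]
dequeue(): [75, 14]
dequeue(): [14]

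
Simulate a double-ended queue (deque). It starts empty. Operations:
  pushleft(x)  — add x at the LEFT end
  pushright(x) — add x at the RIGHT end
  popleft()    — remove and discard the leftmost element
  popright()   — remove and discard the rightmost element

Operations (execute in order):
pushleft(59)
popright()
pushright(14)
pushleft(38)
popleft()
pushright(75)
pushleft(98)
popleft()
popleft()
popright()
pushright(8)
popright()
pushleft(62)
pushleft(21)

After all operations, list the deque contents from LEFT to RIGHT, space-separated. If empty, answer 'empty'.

Answer: 21 62

Derivation:
pushleft(59): [59]
popright(): []
pushright(14): [14]
pushleft(38): [38, 14]
popleft(): [14]
pushright(75): [14, 75]
pushleft(98): [98, 14, 75]
popleft(): [14, 75]
popleft(): [75]
popright(): []
pushright(8): [8]
popright(): []
pushleft(62): [62]
pushleft(21): [21, 62]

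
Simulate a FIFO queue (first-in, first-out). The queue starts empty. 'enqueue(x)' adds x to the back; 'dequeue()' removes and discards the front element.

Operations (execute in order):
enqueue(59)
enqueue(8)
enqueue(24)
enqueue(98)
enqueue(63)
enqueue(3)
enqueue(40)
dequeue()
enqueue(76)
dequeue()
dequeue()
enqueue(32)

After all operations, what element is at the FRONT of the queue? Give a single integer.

Answer: 98

Derivation:
enqueue(59): queue = [59]
enqueue(8): queue = [59, 8]
enqueue(24): queue = [59, 8, 24]
enqueue(98): queue = [59, 8, 24, 98]
enqueue(63): queue = [59, 8, 24, 98, 63]
enqueue(3): queue = [59, 8, 24, 98, 63, 3]
enqueue(40): queue = [59, 8, 24, 98, 63, 3, 40]
dequeue(): queue = [8, 24, 98, 63, 3, 40]
enqueue(76): queue = [8, 24, 98, 63, 3, 40, 76]
dequeue(): queue = [24, 98, 63, 3, 40, 76]
dequeue(): queue = [98, 63, 3, 40, 76]
enqueue(32): queue = [98, 63, 3, 40, 76, 32]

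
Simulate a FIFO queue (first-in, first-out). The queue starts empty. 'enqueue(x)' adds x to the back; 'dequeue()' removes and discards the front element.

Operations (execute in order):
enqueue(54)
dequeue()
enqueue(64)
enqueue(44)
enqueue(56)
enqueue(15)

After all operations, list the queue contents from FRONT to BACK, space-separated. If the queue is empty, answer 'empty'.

Answer: 64 44 56 15

Derivation:
enqueue(54): [54]
dequeue(): []
enqueue(64): [64]
enqueue(44): [64, 44]
enqueue(56): [64, 44, 56]
enqueue(15): [64, 44, 56, 15]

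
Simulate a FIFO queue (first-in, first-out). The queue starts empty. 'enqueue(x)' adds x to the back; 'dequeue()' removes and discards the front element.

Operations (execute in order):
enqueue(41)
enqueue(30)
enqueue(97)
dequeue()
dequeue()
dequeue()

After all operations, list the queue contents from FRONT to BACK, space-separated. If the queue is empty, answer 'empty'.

enqueue(41): [41]
enqueue(30): [41, 30]
enqueue(97): [41, 30, 97]
dequeue(): [30, 97]
dequeue(): [97]
dequeue(): []

Answer: empty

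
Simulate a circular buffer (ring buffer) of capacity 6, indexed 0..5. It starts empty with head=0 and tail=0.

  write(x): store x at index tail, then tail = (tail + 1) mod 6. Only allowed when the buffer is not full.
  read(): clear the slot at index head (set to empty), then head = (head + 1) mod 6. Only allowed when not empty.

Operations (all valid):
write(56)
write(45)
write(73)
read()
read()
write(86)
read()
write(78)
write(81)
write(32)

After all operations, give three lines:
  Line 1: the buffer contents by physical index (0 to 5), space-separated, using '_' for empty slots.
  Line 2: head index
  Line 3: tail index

Answer: 32 _ _ 86 78 81
3
1

Derivation:
write(56): buf=[56 _ _ _ _ _], head=0, tail=1, size=1
write(45): buf=[56 45 _ _ _ _], head=0, tail=2, size=2
write(73): buf=[56 45 73 _ _ _], head=0, tail=3, size=3
read(): buf=[_ 45 73 _ _ _], head=1, tail=3, size=2
read(): buf=[_ _ 73 _ _ _], head=2, tail=3, size=1
write(86): buf=[_ _ 73 86 _ _], head=2, tail=4, size=2
read(): buf=[_ _ _ 86 _ _], head=3, tail=4, size=1
write(78): buf=[_ _ _ 86 78 _], head=3, tail=5, size=2
write(81): buf=[_ _ _ 86 78 81], head=3, tail=0, size=3
write(32): buf=[32 _ _ 86 78 81], head=3, tail=1, size=4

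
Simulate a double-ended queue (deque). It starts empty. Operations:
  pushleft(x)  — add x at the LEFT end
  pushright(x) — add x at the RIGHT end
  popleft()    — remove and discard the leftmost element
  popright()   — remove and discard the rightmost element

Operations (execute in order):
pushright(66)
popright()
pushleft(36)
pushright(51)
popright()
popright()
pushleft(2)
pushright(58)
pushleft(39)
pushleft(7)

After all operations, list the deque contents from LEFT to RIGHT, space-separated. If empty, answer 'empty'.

pushright(66): [66]
popright(): []
pushleft(36): [36]
pushright(51): [36, 51]
popright(): [36]
popright(): []
pushleft(2): [2]
pushright(58): [2, 58]
pushleft(39): [39, 2, 58]
pushleft(7): [7, 39, 2, 58]

Answer: 7 39 2 58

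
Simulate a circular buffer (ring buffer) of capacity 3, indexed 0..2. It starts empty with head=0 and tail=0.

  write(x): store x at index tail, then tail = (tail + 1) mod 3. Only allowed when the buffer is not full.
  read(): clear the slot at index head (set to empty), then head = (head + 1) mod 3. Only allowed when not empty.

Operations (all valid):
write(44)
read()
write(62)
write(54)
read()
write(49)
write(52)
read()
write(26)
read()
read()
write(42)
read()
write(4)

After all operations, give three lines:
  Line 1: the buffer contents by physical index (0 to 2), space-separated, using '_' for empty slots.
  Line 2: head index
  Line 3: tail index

Answer: 42 4 _
0
2

Derivation:
write(44): buf=[44 _ _], head=0, tail=1, size=1
read(): buf=[_ _ _], head=1, tail=1, size=0
write(62): buf=[_ 62 _], head=1, tail=2, size=1
write(54): buf=[_ 62 54], head=1, tail=0, size=2
read(): buf=[_ _ 54], head=2, tail=0, size=1
write(49): buf=[49 _ 54], head=2, tail=1, size=2
write(52): buf=[49 52 54], head=2, tail=2, size=3
read(): buf=[49 52 _], head=0, tail=2, size=2
write(26): buf=[49 52 26], head=0, tail=0, size=3
read(): buf=[_ 52 26], head=1, tail=0, size=2
read(): buf=[_ _ 26], head=2, tail=0, size=1
write(42): buf=[42 _ 26], head=2, tail=1, size=2
read(): buf=[42 _ _], head=0, tail=1, size=1
write(4): buf=[42 4 _], head=0, tail=2, size=2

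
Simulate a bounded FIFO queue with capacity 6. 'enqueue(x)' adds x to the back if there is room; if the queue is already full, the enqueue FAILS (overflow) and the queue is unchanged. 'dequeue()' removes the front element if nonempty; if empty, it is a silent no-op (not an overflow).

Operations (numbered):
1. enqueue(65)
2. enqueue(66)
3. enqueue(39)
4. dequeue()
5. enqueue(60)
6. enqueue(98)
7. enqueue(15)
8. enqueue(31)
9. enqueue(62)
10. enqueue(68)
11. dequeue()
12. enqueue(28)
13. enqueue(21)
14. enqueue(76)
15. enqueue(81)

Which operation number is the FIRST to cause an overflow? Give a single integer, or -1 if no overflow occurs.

1. enqueue(65): size=1
2. enqueue(66): size=2
3. enqueue(39): size=3
4. dequeue(): size=2
5. enqueue(60): size=3
6. enqueue(98): size=4
7. enqueue(15): size=5
8. enqueue(31): size=6
9. enqueue(62): size=6=cap → OVERFLOW (fail)
10. enqueue(68): size=6=cap → OVERFLOW (fail)
11. dequeue(): size=5
12. enqueue(28): size=6
13. enqueue(21): size=6=cap → OVERFLOW (fail)
14. enqueue(76): size=6=cap → OVERFLOW (fail)
15. enqueue(81): size=6=cap → OVERFLOW (fail)

Answer: 9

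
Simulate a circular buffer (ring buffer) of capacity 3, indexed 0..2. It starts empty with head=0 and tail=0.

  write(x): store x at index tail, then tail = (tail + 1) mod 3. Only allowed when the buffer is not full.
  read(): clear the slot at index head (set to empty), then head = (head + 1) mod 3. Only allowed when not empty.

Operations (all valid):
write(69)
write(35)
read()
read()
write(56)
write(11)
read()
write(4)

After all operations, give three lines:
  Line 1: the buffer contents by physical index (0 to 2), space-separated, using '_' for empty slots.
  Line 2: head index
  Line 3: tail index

Answer: 11 4 _
0
2

Derivation:
write(69): buf=[69 _ _], head=0, tail=1, size=1
write(35): buf=[69 35 _], head=0, tail=2, size=2
read(): buf=[_ 35 _], head=1, tail=2, size=1
read(): buf=[_ _ _], head=2, tail=2, size=0
write(56): buf=[_ _ 56], head=2, tail=0, size=1
write(11): buf=[11 _ 56], head=2, tail=1, size=2
read(): buf=[11 _ _], head=0, tail=1, size=1
write(4): buf=[11 4 _], head=0, tail=2, size=2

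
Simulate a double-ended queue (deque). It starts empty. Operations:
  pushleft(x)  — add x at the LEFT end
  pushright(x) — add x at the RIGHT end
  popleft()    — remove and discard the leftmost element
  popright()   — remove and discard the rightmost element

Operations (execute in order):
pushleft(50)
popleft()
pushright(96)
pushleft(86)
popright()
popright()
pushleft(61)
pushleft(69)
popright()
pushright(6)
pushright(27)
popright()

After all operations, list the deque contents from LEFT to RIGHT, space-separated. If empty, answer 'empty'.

pushleft(50): [50]
popleft(): []
pushright(96): [96]
pushleft(86): [86, 96]
popright(): [86]
popright(): []
pushleft(61): [61]
pushleft(69): [69, 61]
popright(): [69]
pushright(6): [69, 6]
pushright(27): [69, 6, 27]
popright(): [69, 6]

Answer: 69 6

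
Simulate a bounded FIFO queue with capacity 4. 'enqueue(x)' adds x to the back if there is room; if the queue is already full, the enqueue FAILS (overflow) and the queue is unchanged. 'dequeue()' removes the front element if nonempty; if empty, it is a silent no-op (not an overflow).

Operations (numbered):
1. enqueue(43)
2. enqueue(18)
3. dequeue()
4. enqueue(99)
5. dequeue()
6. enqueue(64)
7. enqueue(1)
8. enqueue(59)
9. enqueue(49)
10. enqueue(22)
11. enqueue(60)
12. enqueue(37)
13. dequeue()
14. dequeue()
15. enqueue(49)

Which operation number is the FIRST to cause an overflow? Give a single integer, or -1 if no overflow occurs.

1. enqueue(43): size=1
2. enqueue(18): size=2
3. dequeue(): size=1
4. enqueue(99): size=2
5. dequeue(): size=1
6. enqueue(64): size=2
7. enqueue(1): size=3
8. enqueue(59): size=4
9. enqueue(49): size=4=cap → OVERFLOW (fail)
10. enqueue(22): size=4=cap → OVERFLOW (fail)
11. enqueue(60): size=4=cap → OVERFLOW (fail)
12. enqueue(37): size=4=cap → OVERFLOW (fail)
13. dequeue(): size=3
14. dequeue(): size=2
15. enqueue(49): size=3

Answer: 9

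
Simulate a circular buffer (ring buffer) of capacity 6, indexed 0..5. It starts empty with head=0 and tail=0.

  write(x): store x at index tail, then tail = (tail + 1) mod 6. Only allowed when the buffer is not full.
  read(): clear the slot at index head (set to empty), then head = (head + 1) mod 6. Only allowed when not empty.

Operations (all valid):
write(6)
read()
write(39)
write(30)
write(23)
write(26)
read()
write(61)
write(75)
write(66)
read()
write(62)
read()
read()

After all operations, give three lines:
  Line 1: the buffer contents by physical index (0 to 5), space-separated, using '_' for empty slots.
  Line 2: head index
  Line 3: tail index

Answer: 75 66 62 _ _ 61
5
3

Derivation:
write(6): buf=[6 _ _ _ _ _], head=0, tail=1, size=1
read(): buf=[_ _ _ _ _ _], head=1, tail=1, size=0
write(39): buf=[_ 39 _ _ _ _], head=1, tail=2, size=1
write(30): buf=[_ 39 30 _ _ _], head=1, tail=3, size=2
write(23): buf=[_ 39 30 23 _ _], head=1, tail=4, size=3
write(26): buf=[_ 39 30 23 26 _], head=1, tail=5, size=4
read(): buf=[_ _ 30 23 26 _], head=2, tail=5, size=3
write(61): buf=[_ _ 30 23 26 61], head=2, tail=0, size=4
write(75): buf=[75 _ 30 23 26 61], head=2, tail=1, size=5
write(66): buf=[75 66 30 23 26 61], head=2, tail=2, size=6
read(): buf=[75 66 _ 23 26 61], head=3, tail=2, size=5
write(62): buf=[75 66 62 23 26 61], head=3, tail=3, size=6
read(): buf=[75 66 62 _ 26 61], head=4, tail=3, size=5
read(): buf=[75 66 62 _ _ 61], head=5, tail=3, size=4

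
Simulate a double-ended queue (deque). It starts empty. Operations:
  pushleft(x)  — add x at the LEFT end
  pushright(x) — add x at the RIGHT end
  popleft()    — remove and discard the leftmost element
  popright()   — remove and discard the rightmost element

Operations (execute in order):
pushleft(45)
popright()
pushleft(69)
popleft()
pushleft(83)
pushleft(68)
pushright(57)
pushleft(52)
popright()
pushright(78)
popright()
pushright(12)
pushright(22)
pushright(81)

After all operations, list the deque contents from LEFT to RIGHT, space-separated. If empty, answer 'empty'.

Answer: 52 68 83 12 22 81

Derivation:
pushleft(45): [45]
popright(): []
pushleft(69): [69]
popleft(): []
pushleft(83): [83]
pushleft(68): [68, 83]
pushright(57): [68, 83, 57]
pushleft(52): [52, 68, 83, 57]
popright(): [52, 68, 83]
pushright(78): [52, 68, 83, 78]
popright(): [52, 68, 83]
pushright(12): [52, 68, 83, 12]
pushright(22): [52, 68, 83, 12, 22]
pushright(81): [52, 68, 83, 12, 22, 81]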